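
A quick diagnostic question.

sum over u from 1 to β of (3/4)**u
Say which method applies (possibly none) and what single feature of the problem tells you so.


Method: the geometric series formula — each term is 3/4 times the previous one, so the geometric-series formula applies directly.


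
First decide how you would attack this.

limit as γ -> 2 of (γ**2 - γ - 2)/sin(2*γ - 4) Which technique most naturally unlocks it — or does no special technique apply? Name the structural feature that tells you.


Technique: l'Hôpital's rule (0/0) — substituting 2 gives 0 over 0; differentiate top and bottom once and re-evaluate. Known elementary limits would finish this too — the rule just bypasses the case analysis.


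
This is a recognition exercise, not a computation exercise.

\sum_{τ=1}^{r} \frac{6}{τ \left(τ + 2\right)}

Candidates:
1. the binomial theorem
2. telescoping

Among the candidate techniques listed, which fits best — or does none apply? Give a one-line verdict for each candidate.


Diagnosis: telescoping — one partial-fraction pass turns \frac{6}{τ \left(τ + 2\right)} into a shifted difference, and shifted differences telescope.
- the binomial theorem: the terms do not reassemble into a binomial power.
- telescoping: yes — fits the structure here.


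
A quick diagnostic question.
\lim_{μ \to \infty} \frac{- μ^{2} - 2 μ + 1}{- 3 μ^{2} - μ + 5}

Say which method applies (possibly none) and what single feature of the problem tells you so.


Technique: dominant-term comparison — divide through by the highest power of μ; every lower-order term dies and the dominant terms decide the limit. Differentiating the expression as a single quotient would eventually settle it as well; matching dominant growth settles it immediately.


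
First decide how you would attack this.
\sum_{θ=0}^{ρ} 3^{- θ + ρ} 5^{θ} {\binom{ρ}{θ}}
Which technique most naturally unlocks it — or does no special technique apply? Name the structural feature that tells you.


Best approach: the binomial theorem — the summand is term θ of a binomial expansion in 5 and 3; the whole sum is a single power.


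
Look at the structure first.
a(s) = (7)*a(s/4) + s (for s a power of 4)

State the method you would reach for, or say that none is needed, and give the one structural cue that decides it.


Verdict: the master substitution — the argument s/4 divides the index by 4; the standard s = 4^m substitution converts it to a constant-shift recurrence.


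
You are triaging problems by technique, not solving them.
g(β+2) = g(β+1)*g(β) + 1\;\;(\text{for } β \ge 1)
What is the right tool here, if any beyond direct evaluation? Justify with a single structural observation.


Best approach: no special technique — no ansatz, no master substitution, no summation factor survives the nonlinearity here.


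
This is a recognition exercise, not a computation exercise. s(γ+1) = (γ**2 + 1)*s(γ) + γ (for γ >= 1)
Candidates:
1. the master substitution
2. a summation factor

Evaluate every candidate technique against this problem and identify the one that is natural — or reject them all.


Diagnosis: a summation factor — first-order, linear, moving coefficient γ**2 + 1: the discrete analogue of an integrating factor handles it.
- the master substitution: with no divided-index recursive call, reindexing by powers of a base buys nothing.
- a summation factor: a fit — the right tool for this form.


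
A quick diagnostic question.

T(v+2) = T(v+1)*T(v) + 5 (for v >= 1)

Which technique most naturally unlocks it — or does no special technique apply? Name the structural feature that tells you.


Technique: no special technique — the sequence value feeds back through itself nonlinearly — linear superposition fails, and every superposition-based closed form fails with it.


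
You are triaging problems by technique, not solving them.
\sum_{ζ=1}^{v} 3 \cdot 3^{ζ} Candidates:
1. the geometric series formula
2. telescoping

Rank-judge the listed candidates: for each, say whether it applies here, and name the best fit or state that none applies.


Diagnosis: the geometric series formula — check a ratio of consecutive terms: it is 3, independent of the index, so the geometric formula closes the sum.
- the geometric series formula: yes, a natural case for it.
- telescoping — as presented, consecutive terms share no shifted copy to cancel against — no rewrite is on display to change that.


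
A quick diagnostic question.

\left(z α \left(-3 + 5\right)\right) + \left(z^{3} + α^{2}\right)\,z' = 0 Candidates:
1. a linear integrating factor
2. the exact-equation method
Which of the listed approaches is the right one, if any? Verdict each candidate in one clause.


Technique: the exact-equation method — equality of cross partials is the green light — assemble the potential function term by term.
- a linear integrating factor: the unknown enters nonlinearly (through a power, a denominator, or a transcendental function), which the linear integrating-factor recipe cannot absorb as-is — any repair would come from a preliminary substitution, not the factor.
- the exact-equation method: applies; the problem has the shape this method handles.


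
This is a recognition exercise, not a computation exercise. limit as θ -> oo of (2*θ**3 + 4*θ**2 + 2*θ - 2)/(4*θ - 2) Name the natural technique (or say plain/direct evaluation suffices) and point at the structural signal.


Verdict: dominant-term comparison — divide through by the highest power of θ; every lower-order term dies and the dominant terms decide the limit. As a single quotient, the ∞/∞ shape would yield to repeated differentiation as well — the growth comparison gets there in one look.


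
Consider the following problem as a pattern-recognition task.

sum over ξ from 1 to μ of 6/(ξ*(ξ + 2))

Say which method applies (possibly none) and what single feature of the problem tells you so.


Method: telescoping — split 6/(ξ*(ξ + 2)) by partial fractions and the pieces are one function at shifted arguments — interior terms cancel.


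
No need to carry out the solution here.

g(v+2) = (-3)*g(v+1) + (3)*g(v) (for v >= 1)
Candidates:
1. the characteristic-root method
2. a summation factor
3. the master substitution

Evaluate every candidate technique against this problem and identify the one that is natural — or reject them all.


Verdict: the characteristic-root method — linear, homogeneous, constant coefficients: solutions of the form r^v exist — find the roots of the characteristic polynomial.
- the characteristic-root method: yes — fits the structure here.
- a summation factor: the recurrence reaches back more than one step, outside the first-order family a summation factor normalizes.
- the master substitution: the recursion steps by a constant offset, so exponential reindexing is pointless.


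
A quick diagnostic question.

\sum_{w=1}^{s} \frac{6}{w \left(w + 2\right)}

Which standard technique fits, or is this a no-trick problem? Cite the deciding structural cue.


Method: telescoping — \frac{6}{w \left(w + 2\right)} hides a difference of shifted reciprocals — decompose it and the middle of the sum vanishes.


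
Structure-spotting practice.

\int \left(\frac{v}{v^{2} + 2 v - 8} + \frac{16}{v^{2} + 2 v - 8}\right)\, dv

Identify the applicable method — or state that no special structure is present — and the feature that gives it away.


Best approach: partial fractions — the bottom, v^{2} + 2 v - 8, comes apart into simple factors, and a proper rational function over split factors decomposes.


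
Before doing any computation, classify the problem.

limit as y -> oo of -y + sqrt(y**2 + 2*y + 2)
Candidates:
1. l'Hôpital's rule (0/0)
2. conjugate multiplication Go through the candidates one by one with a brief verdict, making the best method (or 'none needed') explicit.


Technique: conjugate multiplication — an infinity-minus-infinity difference with a surviving radical — multiply by the conjugate to cancel the divergence.
- l'Hôpital's rule (0/0): the expression is a difference driving to ∞ − ∞, not a 0/0 quotient — there is no ratio for the rule to differentiate.
- conjugate multiplication — yes, a natural case for it.


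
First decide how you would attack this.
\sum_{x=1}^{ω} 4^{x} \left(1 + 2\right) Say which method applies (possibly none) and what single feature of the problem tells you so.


Verdict: the geometric series formula — consecutive terms stand in a fixed index-free ratio — the geometric sum formula closes it.


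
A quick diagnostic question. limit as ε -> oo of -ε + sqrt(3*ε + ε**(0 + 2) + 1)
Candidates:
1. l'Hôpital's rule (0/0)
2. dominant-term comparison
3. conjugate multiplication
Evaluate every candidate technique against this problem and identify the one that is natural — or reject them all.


Technique: conjugate multiplication — sqrt(3*ε + ε**(0 + 2) + 1) and ε both blow up, but their difference is tame once the conjugate rationalizes it.
- l'Hôpital's rule (0/0): no quotient structure at all: the clash is ∞ minus ∞, which rationalizing converts into a tractable ratio.
- dominant-term comparison: no dominant power emerges to decide the limit by degree comparison.
- conjugate multiplication — yes, a natural case for it.


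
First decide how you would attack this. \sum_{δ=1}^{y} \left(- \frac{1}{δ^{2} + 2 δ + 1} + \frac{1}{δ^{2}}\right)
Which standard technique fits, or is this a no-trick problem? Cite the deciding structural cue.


Best approach: telescoping — the summand is built as \frac{1}{δ^{2}} minus its own successor — adjacent terms annihilate down the line.


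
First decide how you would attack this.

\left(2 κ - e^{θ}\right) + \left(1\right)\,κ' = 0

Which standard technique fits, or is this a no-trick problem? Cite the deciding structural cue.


Best approach: a linear integrating factor — arrange it as κ' + 2·κ = (the forcing term) and the integrating factor does the rest.


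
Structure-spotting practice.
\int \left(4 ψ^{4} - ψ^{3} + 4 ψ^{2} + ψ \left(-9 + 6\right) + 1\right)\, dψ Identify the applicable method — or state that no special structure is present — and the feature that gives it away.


Diagnosis: no special technique — scan for structure and find none: constant multiples of powers of ψ, integrate directly.


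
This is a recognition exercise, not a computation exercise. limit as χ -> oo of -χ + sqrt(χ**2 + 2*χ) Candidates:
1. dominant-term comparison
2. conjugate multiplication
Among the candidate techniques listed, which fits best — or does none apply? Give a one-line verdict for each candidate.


Diagnosis: conjugate multiplication — two divergent pieces with a minus sign between them and a radical in the mix: rationalize sqrt(χ**2 + 2*χ) - χ before any limit law applies.
- dominant-term comparison — leading-power comparison does not apply to this form.
- conjugate multiplication: a fit — the right tool for this form.


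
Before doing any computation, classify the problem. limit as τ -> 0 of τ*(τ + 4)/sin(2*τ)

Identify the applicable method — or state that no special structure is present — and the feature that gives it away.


Best approach: l'Hôpital's rule (0/0) — both numerator and denominator vanish at 0: the genuine 0/0 indeterminate that l'Hôpital exists for. Known elementary limits would finish this too — the rule just bypasses the case analysis.


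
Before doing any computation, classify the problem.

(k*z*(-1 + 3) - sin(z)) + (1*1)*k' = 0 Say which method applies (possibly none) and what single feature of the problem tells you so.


Method: a linear integrating factor — the unknown enters only to the first power against a nonzero forcing term — the integrating-factor template applies directly.


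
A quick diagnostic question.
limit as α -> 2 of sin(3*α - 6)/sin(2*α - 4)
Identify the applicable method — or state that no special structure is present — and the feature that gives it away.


Technique: l'Hôpital's rule (0/0) — plug in 2: top and bottom both hit zero, so differentiate each and retry. Expanding numerator and denominator to first order gives the same value — the rule automates exactly that.


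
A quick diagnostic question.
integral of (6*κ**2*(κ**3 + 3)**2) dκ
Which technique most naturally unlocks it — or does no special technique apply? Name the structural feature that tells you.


Verdict: u-substitution — structure check: outer function, inner expression κ**3 + 3, inner derivative as a factor — the classic u = κ**3 + 3 pattern. One could also expand and integrate term by term; the substitution is strictly more direct.


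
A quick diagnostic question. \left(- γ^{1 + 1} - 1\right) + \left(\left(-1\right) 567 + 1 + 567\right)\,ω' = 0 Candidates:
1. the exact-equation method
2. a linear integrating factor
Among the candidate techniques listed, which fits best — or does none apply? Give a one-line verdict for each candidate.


Method: no special technique — the slope is a function of γ alone, so integrate both sides directly.
- the exact-equation method: no dependence on the unknown anywhere: exactness is a label without content here.
- a linear integrating factor: the linear template holds only trivially here (the unknown is absent, so the coefficient is zero) — the method is not the natural label.


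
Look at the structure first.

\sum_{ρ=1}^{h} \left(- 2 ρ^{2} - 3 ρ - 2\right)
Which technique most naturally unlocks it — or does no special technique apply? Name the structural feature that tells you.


Diagnosis: no special technique — nothing telescopes and nothing is geometric; polynomial terms in ρ sum term by term.


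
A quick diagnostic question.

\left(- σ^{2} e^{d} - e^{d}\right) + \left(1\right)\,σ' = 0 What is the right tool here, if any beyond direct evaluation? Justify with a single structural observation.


Technique: separation of variables — one side of the product carries the independent variable, the other the unknown — the textbook separation shape.


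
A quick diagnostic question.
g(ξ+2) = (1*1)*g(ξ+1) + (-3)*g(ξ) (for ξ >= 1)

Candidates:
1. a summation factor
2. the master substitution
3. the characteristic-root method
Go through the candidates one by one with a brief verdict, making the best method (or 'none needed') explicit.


Best approach: the characteristic-root method — shift-invariance with fixed coefficients calls for exponential trials; the characteristic polynomial finds every r^ξ.
- a summation factor: a summation factor telescopes one-step recursions; this one carries higher-order memory.
- the master substitution: no fixed divisor shrinks the index between calls.
- the characteristic-root method — a fit — the right tool for this form.


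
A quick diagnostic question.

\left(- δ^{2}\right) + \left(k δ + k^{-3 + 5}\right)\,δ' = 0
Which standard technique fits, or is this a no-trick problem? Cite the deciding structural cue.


Technique: the homogeneous substitution — the slope's numerator and denominator have matching total degree, so it depends only on δ/k and the ratio substitution collapses it. A Bernoulli-style rewrite — possibly after exchanging which variable is treated as dependent — would work as well; the homogeneous substitution is the more immediate reading here.


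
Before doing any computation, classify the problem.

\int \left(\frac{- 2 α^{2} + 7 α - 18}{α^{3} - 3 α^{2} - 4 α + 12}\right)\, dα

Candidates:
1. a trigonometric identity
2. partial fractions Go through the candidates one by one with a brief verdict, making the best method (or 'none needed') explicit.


Technique: partial fractions — a proper rational integrand over the factorable α^{3} - 3 α^{2} - 4 α + 12: partial fractions reduce it to elementary pieces.
- a trigonometric identity: with no trigonometric functions present, identity rewriting has no target.
- partial fractions — a fit — the right tool for this form.


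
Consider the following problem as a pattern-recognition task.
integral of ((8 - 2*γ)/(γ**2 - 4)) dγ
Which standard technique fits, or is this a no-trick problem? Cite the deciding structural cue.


Verdict: partial fractions — each factor of γ**2 - 4 owns one elementary piece of the integrand — separate them and integrate piecewise.


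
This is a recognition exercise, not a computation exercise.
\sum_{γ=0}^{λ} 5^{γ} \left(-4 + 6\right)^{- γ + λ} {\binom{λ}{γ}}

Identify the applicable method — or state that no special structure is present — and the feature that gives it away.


Diagnosis: the binomial theorem — the binomial coefficients weight matched powers of 5 and (-4 + 6), which is exactly the expansion of a binomial power.


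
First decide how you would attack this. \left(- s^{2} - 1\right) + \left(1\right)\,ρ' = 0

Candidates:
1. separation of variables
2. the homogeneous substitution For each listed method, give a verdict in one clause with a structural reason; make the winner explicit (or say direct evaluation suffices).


Method: no special technique — the slope is a pure function of s; integrate both sides and be done.
- separation of variables: separation is only trivially available — with the unknown absent from the slope this is a direct integration, not a separation problem.
- the homogeneous substitution: the slope does not depend on the ratio of the variables alone.


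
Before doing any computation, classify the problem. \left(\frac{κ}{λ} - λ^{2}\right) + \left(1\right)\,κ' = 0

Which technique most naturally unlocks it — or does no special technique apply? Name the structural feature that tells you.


Diagnosis: a linear integrating factor — linear in the unknown with genuine forcing: multiply through by the exponential of the integrated coefficient and the left side closes into one derivative.


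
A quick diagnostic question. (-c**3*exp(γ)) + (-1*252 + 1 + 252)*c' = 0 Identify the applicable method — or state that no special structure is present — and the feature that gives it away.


Diagnosis: separation of variables — the derivative equals a pure function of γ (namely exp(γ)) times a pure function of c (namely c**3); divide and integrate each side.


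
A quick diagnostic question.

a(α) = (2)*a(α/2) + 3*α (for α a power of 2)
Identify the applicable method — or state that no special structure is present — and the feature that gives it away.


Verdict: the master substitution — the index is divided (α/2), not shifted — substitute α = 2^m to straighten it into a shift recurrence.


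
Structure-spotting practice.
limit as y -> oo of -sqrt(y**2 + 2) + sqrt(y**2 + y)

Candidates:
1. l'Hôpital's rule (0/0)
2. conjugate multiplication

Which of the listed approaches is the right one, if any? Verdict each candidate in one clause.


Method: conjugate multiplication — an infinity-minus-infinity difference with a surviving radical — multiply by the conjugate to cancel the divergence.
- l'Hôpital's rule (0/0): the expression is a difference driving to ∞ − ∞, not a 0/0 quotient — there is no ratio for the rule to differentiate.
- conjugate multiplication — a fit — the right tool for this form.


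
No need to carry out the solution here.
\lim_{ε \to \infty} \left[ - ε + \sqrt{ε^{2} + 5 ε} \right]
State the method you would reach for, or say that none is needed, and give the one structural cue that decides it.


Diagnosis: conjugate multiplication — two divergent pieces with a minus sign between them and a radical in the mix: rationalize \sqrt{ε^{2} + 5 ε} - ε before any limit law applies.


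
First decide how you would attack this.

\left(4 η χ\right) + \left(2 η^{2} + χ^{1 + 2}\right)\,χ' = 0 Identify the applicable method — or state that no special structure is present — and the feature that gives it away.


Best approach: the exact-equation method — equality of cross partials is the green light — assemble the potential function term by term.


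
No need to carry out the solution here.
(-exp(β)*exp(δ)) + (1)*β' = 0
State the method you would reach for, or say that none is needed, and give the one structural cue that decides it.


Best approach: separation of variables — separating collects all β-dependence with the derivative and leaves all δ-dependence opposite: variables separate.


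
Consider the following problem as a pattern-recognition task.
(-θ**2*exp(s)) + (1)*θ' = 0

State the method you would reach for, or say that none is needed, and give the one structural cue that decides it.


Verdict: separation of variables — all dependence on the two variables factors apart, the defining separable shape.


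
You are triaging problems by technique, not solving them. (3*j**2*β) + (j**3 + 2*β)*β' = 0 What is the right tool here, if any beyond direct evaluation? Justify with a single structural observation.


Diagnosis: the exact-equation method — this form is already the differential of something: the matching mixed partials of 3*j**2*β and j**3 + 2*β prove it.


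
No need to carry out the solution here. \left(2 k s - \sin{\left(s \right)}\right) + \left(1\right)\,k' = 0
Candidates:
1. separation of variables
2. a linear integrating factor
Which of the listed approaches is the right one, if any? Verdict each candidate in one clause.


Diagnosis: a linear integrating factor — linear in the unknown with genuine forcing: multiply through by the exponential of the integrated coefficient and the left side closes into one derivative.
- separation of variables — no algebra isolates the independent variable on one side and the unknown on the other.
- a linear integrating factor — yes — fits the structure here.


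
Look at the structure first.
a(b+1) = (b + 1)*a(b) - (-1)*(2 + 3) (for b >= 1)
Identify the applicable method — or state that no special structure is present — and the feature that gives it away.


Best approach: a summation factor — an index-dependent multiplier b + 1 rules out characteristic roots; a summation factor converts it to a pure difference.


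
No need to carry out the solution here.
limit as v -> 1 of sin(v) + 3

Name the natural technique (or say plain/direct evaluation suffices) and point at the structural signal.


Best approach: no special technique — the expression is continuous at the evaluation point — substitute directly; no indeterminate form appears.


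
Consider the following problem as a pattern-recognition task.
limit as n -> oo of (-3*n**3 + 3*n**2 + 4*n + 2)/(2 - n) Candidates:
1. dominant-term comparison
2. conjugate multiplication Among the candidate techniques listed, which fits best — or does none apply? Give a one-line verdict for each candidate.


Verdict: dominant-term comparison — at large n only the top-degree terms survive; compare the leading terms and the limit falls out.
- dominant-term comparison — a fit — the right tool for this form.
- conjugate multiplication: there is no infinity-minus-infinity radical difference to rationalize.


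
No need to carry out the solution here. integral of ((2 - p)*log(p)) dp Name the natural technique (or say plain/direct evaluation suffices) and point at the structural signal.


Method: integration by parts — with u = log(p) the logarithm disappears after one differentiation, leaving a power-rule integral.


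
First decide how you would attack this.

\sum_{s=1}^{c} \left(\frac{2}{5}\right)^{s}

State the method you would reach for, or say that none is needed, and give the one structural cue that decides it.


Diagnosis: the geometric series formula — each term is \frac{2}{5} times the previous one, so the geometric-series formula applies directly.


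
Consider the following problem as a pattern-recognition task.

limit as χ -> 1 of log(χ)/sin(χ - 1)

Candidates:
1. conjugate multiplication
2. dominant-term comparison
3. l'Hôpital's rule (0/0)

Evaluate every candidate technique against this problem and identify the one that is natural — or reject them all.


Best approach: l'Hôpital's rule (0/0) — the 0/0 form at 1 is the signature situation for l'Hôpital's rule. Known elementary limits would finish this too — the rule just bypasses the case analysis.
- conjugate multiplication: rationalization has no target — no divergent radical difference appears.
- dominant-term comparison: leading-power comparison does not apply to this form.
- l'Hôpital's rule (0/0): applicable, and directly so.


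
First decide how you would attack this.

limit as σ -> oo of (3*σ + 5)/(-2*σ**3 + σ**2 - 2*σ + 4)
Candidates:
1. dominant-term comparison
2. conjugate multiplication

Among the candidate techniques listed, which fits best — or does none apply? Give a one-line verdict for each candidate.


Verdict: dominant-term comparison — at large σ only the top-degree terms survive; compare the leading terms and the limit falls out.
- dominant-term comparison: yes, a natural case for it.
- conjugate multiplication: there is no infinity-minus-infinity radical difference to rationalize.


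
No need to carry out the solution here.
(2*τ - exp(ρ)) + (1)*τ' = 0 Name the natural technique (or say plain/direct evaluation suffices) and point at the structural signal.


Diagnosis: a linear integrating factor — first power of τ, nonzero forcing: the integrating-factor recipe applies verbatim with p = 2.


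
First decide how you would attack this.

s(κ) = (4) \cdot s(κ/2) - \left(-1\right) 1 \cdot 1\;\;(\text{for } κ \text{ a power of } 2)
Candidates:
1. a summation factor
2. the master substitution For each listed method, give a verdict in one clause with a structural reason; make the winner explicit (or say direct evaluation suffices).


Technique: the master substitution — treat m = log base 2 of κ as the new clock: one recursion step advances m by one while κ scales by 2.
- a summation factor: a divided-index call is outside the fixed-shift first-order family a summation factor normalizes.
- the master substitution: yes — fits the structure here.


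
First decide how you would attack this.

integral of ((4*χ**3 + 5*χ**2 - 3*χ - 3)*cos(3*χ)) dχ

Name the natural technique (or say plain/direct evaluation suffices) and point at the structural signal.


Method: integration by parts — the integrand splits as 4*χ**3 + 5*χ**2 - 3*χ - 3 times cos(3*χ) — repeatedly differentiating the polynomial part kills it, which is the parts ladder.


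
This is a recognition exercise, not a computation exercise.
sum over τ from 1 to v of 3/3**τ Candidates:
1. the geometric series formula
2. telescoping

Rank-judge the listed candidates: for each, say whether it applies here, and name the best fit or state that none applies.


Method: the geometric series formula — consecutive terms stand in a fixed index-free ratio — the geometric sum formula closes it.
- the geometric series formula — applies; the problem has the shape this method handles.
- telescoping — as presented, consecutive terms share no shifted copy to cancel against — no rewrite is on display to change that.


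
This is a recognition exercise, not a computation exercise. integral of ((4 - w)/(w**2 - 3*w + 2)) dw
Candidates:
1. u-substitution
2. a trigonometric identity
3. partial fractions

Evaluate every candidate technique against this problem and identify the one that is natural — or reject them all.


Verdict: partial fractions — the integrand is a proper rational function and its denominator w**2 - 3*w + 2 factors into distinct pieces, so it splits into simple fractions.
- u-substitution: no subexpression of the integrand pairs with its own derivative as a factor — individual terms may offer their own substitutions, but any change of variable covering the whole integral would have to be constructed from outside the expression.
- a trigonometric identity: there is no trigonometric structure at all — the integrand carries no sine or cosine to rewrite.
- partial fractions — yes — fits the structure here.


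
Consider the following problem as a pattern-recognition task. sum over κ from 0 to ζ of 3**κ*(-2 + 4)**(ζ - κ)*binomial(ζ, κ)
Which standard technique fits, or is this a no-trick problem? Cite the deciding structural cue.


Verdict: the binomial theorem — the summand is term κ of a binomial expansion in 3 and (-2 + 4); the whole sum is a single power.


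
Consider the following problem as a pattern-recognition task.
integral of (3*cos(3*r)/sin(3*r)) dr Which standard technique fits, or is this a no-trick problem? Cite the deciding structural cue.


Verdict: u-substitution — structure check: outer function, inner expression sin(3*r), inner derivative as a factor — the classic u = sin(3*r) pattern.


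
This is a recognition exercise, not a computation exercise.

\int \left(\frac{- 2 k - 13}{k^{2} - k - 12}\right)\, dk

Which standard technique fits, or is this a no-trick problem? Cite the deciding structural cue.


Diagnosis: partial fractions — a proper rational integrand over the factorable k^{2} - k - 12: partial fractions reduce it to elementary pieces.


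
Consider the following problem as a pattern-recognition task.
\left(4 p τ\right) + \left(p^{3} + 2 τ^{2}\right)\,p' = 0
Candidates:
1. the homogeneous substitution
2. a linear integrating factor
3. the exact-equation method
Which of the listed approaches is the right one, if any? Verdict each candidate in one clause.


Verdict: the exact-equation method — take the mixed partials of 4 p τ and p^{3} + 2 τ^{2}: they are equal, which certifies an exact differential.
- the homogeneous substitution — the ratio substitution does not collapse this equation.
- a linear integrating factor — a nonlinear term in the unknown puts this outside the integrating-factor template.
- the exact-equation method: applies; the problem has the shape this method handles.


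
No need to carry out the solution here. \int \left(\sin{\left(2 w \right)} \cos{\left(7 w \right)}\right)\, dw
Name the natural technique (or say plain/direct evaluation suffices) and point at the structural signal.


Verdict: a trigonometric identity — two sinusoids at different rates multiply in \sin{\left(2 w \right)} \cos{\left(7 w \right)}; the product-to-sum identity uncouples them.


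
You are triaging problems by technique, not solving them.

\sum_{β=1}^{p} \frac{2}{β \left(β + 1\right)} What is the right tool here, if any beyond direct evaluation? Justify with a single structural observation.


Verdict: telescoping — \frac{2}{β \left(β + 1\right)} decomposes into shift-paired simple fractions; the series telescopes to finitely many boundary pieces.


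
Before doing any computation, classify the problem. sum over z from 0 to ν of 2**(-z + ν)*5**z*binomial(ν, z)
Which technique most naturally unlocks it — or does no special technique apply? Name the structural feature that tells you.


Verdict: the binomial theorem — binomial(ν, z) weighting matched powers of 5 and 2 is the expanded form of (5 + 2)^ν — fold it back up.


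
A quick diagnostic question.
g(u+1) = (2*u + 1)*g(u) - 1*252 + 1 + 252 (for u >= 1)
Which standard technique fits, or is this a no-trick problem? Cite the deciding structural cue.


Diagnosis: a summation factor — first-order linear but the coefficient 2*u + 1 moves with the index — divide by the cumulative product and telescope.


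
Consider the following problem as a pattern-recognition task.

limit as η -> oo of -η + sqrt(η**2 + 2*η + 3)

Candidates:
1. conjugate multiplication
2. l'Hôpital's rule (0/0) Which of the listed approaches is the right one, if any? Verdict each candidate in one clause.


Best approach: conjugate multiplication — the ∞ − ∞ radical form is the exact trigger for the conjugate maneuver.
- conjugate multiplication — yes, a natural case for it.
- l'Hôpital's rule (0/0): the expression is a difference driving to ∞ − ∞, not a 0/0 quotient — there is no ratio for the rule to differentiate.


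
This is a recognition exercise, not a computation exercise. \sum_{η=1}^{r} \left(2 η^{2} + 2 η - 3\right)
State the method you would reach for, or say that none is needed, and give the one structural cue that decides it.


Verdict: no special technique — with only polynomial terms in η present, the classical sum-of-powers identities are all you need.


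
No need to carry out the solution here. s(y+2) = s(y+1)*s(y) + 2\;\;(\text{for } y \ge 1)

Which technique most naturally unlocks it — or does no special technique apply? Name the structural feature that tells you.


Diagnosis: no special technique — the unknown enters the rule nonlinearly, not as a weighted sum — no linear method is even well-posed.


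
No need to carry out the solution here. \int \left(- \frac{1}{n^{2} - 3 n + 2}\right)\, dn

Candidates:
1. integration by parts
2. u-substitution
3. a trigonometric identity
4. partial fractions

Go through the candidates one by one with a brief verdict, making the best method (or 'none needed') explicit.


Verdict: partial fractions — the factorization of n^{2} - 3 n + 2 is the whole battle; after it, each term is a table integral.
- integration by parts — no split into a nonconstant polynomial times one of the standard kernels — exp, sine, or cosine of a linear argument, or a logarithm — applies here.
- u-substitution — no subexpression of the integrand pairs with its own derivative as a factor — individual terms may offer their own substitutions, but any change of variable covering the whole integral would have to be constructed from outside the expression.
- a trigonometric identity: there is no trigonometric structure at all — the integrand carries no sine or cosine to rewrite.
- partial fractions — yes, a natural case for it.


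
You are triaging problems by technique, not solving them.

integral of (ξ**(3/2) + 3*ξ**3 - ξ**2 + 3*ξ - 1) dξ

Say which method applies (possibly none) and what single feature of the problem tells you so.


Verdict: no special technique — a term-by-term power-rule job in ξ; no substitution or rearrangement earns its keep here.


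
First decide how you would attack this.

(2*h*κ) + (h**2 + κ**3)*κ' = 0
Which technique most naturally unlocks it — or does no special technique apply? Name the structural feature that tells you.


Technique: the exact-equation method — this form is already the differential of something: the matching mixed partials of 2*h*κ and h**2 + κ**3 prove it.


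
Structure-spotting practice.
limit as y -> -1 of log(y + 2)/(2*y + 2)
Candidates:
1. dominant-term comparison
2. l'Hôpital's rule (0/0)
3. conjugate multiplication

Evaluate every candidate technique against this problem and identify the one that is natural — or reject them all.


Diagnosis: l'Hôpital's rule (0/0) — numerator and denominator both vanish at -1 — a genuine 0/0 form, which is exactly when l'Hôpital applies. The standard small-argument limits would also carry it; the rule is the systematic route.
- dominant-term comparison — leading-power comparison does not apply to this form.
- l'Hôpital's rule (0/0) — yes — fits the structure here.
- conjugate multiplication: multiplying by a conjugate would not remove any indeterminacy here.


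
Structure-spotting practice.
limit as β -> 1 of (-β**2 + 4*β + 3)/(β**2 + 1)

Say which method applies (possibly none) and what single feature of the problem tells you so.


Diagnosis: no special technique — no denominator vanishes and nothing blows up at 1: direct substitution is the whole computation.


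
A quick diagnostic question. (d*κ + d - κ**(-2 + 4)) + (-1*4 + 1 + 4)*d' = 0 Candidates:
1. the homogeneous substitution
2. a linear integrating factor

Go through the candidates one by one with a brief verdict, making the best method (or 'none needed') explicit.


Diagnosis: a linear integrating factor — linear in the unknown with genuine forcing: multiply through by the exponential of the integrated coefficient and the left side closes into one derivative.
- the homogeneous substitution — the ratio substitution does not collapse this equation.
- a linear integrating factor: yes — fits the structure here.


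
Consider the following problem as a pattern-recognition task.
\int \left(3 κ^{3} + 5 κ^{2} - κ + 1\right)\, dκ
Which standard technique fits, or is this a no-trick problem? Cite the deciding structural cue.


Best approach: no special technique — nothing composite, nothing rational, nothing trigonometric — each constant-multiple power of κ integrates by the power rule alone.


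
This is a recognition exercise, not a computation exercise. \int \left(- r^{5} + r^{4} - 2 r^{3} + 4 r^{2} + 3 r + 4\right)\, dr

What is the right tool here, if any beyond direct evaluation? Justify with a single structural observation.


Diagnosis: no special technique — nothing composite, nothing rational, nothing trigonometric — each constant-multiple power of r integrates by the power rule alone.


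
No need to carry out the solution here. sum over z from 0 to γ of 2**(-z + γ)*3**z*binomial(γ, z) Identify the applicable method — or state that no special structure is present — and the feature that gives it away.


Diagnosis: the binomial theorem — binomial(γ, z) weighting matched powers of 3 and 2 is the expanded form of (3 + 2)^γ — fold it back up.


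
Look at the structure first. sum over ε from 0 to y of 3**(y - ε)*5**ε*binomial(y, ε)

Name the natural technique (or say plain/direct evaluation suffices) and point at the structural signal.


Technique: the binomial theorem — the binomial coefficients weight matched powers of 5 and 3, which is exactly the expansion of a binomial power.


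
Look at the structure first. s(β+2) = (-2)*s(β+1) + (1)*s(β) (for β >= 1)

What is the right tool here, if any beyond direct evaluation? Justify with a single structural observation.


Verdict: the characteristic-root method — the recurrence treats every index alike (constant coefficients, no forcing) — precisely the regime where r^β trials close it.


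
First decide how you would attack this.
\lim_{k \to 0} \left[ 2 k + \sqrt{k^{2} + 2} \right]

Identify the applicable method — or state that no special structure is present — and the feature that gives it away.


Method: no special technique — nothing blocks direct substitution at 0: plug in and finish.


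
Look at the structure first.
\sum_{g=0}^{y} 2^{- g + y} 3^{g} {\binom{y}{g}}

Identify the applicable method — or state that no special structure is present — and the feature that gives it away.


Technique: the binomial theorem — the binomial coefficients weight matched powers of 3 and 2, which is exactly the expansion of a binomial power.


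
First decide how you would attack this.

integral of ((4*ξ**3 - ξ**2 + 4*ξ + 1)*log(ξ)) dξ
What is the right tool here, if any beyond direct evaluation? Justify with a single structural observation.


Method: integration by parts — choose u = log(ξ): one derivative turns the logarithm algebraic, and the remaining factor 4*ξ**3 - ξ**2 + 4*ξ + 1 integrates term by term under the power rule.


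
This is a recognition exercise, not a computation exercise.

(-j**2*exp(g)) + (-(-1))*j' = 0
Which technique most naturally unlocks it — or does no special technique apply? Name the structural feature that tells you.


Diagnosis: separation of variables — the derivative equals a pure function of g (namely exp(g)) times a pure function of j (namely j**2); divide and integrate each side.


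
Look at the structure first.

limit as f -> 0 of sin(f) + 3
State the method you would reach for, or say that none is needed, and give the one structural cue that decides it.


Technique: no special technique — nothing blocks direct substitution at 0: plug in and finish.
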